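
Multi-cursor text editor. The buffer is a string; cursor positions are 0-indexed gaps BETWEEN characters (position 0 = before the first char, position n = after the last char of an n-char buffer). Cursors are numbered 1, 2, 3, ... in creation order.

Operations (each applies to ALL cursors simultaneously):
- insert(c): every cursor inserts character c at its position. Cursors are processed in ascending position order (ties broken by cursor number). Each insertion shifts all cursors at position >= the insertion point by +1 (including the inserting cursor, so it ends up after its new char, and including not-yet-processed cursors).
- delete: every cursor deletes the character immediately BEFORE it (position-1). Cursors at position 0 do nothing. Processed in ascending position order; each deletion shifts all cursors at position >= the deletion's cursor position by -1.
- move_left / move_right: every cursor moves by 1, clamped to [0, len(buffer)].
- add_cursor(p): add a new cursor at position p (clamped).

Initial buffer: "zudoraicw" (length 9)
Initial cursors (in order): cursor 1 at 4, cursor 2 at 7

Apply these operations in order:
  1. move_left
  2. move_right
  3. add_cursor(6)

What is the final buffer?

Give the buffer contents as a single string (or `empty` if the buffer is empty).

After op 1 (move_left): buffer="zudoraicw" (len 9), cursors c1@3 c2@6, authorship .........
After op 2 (move_right): buffer="zudoraicw" (len 9), cursors c1@4 c2@7, authorship .........
After op 3 (add_cursor(6)): buffer="zudoraicw" (len 9), cursors c1@4 c3@6 c2@7, authorship .........

Answer: zudoraicw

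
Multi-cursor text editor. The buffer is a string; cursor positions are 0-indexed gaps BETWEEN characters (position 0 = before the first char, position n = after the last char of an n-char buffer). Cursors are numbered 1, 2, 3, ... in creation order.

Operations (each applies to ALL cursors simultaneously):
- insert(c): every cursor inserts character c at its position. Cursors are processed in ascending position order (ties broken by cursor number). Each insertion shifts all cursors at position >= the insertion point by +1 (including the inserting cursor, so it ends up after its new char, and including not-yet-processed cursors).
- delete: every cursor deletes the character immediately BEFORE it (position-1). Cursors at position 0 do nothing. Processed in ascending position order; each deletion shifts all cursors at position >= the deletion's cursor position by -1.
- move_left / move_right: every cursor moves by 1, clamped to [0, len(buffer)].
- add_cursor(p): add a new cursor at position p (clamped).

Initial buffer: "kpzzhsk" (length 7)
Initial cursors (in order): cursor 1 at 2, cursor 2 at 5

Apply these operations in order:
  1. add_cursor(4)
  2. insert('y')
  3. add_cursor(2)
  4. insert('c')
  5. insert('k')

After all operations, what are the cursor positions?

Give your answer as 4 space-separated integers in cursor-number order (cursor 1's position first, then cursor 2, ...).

After op 1 (add_cursor(4)): buffer="kpzzhsk" (len 7), cursors c1@2 c3@4 c2@5, authorship .......
After op 2 (insert('y')): buffer="kpyzzyhysk" (len 10), cursors c1@3 c3@6 c2@8, authorship ..1..3.2..
After op 3 (add_cursor(2)): buffer="kpyzzyhysk" (len 10), cursors c4@2 c1@3 c3@6 c2@8, authorship ..1..3.2..
After op 4 (insert('c')): buffer="kpcyczzychycsk" (len 14), cursors c4@3 c1@5 c3@9 c2@12, authorship ..411..33.22..
After op 5 (insert('k')): buffer="kpckyckzzyckhycksk" (len 18), cursors c4@4 c1@7 c3@12 c2@16, authorship ..44111..333.222..

Answer: 7 16 12 4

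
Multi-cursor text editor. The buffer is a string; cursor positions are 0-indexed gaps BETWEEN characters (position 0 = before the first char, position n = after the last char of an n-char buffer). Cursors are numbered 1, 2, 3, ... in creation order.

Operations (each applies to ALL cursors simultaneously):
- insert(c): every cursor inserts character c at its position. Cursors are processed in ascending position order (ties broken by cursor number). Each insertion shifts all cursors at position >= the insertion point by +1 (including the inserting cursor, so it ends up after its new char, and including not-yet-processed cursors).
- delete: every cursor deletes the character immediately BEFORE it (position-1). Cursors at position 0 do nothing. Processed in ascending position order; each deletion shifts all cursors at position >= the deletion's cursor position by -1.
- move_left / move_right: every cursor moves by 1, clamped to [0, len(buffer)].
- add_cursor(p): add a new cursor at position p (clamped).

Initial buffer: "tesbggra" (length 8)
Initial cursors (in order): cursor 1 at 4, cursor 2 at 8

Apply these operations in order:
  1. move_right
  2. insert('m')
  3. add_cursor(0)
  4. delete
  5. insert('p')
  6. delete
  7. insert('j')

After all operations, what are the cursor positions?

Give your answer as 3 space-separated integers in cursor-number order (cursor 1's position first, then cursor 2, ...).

Answer: 7 11 1

Derivation:
After op 1 (move_right): buffer="tesbggra" (len 8), cursors c1@5 c2@8, authorship ........
After op 2 (insert('m')): buffer="tesbgmgram" (len 10), cursors c1@6 c2@10, authorship .....1...2
After op 3 (add_cursor(0)): buffer="tesbgmgram" (len 10), cursors c3@0 c1@6 c2@10, authorship .....1...2
After op 4 (delete): buffer="tesbggra" (len 8), cursors c3@0 c1@5 c2@8, authorship ........
After op 5 (insert('p')): buffer="ptesbgpgrap" (len 11), cursors c3@1 c1@7 c2@11, authorship 3.....1...2
After op 6 (delete): buffer="tesbggra" (len 8), cursors c3@0 c1@5 c2@8, authorship ........
After op 7 (insert('j')): buffer="jtesbgjgraj" (len 11), cursors c3@1 c1@7 c2@11, authorship 3.....1...2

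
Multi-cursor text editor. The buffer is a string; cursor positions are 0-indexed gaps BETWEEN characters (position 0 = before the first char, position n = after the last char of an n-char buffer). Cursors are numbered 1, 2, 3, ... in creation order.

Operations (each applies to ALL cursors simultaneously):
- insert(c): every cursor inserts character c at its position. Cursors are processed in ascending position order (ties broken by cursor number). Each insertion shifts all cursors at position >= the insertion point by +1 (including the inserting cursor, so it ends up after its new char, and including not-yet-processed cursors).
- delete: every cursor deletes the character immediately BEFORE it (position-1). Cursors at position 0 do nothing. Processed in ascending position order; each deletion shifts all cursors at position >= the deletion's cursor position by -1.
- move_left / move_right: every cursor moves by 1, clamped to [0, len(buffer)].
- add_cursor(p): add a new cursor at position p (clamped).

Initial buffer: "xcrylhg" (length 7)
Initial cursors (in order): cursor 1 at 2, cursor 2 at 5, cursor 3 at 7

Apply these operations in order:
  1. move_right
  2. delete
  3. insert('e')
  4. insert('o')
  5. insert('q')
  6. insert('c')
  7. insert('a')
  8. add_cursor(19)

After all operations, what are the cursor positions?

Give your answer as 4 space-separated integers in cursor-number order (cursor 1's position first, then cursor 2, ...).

After op 1 (move_right): buffer="xcrylhg" (len 7), cursors c1@3 c2@6 c3@7, authorship .......
After op 2 (delete): buffer="xcyl" (len 4), cursors c1@2 c2@4 c3@4, authorship ....
After op 3 (insert('e')): buffer="xceylee" (len 7), cursors c1@3 c2@7 c3@7, authorship ..1..23
After op 4 (insert('o')): buffer="xceoyleeoo" (len 10), cursors c1@4 c2@10 c3@10, authorship ..11..2323
After op 5 (insert('q')): buffer="xceoqyleeooqq" (len 13), cursors c1@5 c2@13 c3@13, authorship ..111..232323
After op 6 (insert('c')): buffer="xceoqcyleeooqqcc" (len 16), cursors c1@6 c2@16 c3@16, authorship ..1111..23232323
After op 7 (insert('a')): buffer="xceoqcayleeooqqccaa" (len 19), cursors c1@7 c2@19 c3@19, authorship ..11111..2323232323
After op 8 (add_cursor(19)): buffer="xceoqcayleeooqqccaa" (len 19), cursors c1@7 c2@19 c3@19 c4@19, authorship ..11111..2323232323

Answer: 7 19 19 19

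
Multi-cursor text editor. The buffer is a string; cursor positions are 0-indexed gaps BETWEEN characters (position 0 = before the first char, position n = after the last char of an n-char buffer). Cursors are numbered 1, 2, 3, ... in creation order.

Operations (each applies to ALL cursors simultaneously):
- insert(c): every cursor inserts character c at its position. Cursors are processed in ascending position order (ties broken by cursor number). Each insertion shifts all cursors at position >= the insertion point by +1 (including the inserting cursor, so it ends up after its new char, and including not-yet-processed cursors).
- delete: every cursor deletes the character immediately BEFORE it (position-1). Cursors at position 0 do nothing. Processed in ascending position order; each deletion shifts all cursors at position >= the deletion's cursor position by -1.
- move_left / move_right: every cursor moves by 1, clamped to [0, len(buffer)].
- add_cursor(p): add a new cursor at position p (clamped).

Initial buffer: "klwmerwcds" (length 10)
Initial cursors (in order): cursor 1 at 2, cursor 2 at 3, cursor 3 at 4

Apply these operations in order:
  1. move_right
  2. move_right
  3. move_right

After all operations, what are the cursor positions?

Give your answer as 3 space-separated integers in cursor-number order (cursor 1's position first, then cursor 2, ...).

Answer: 5 6 7

Derivation:
After op 1 (move_right): buffer="klwmerwcds" (len 10), cursors c1@3 c2@4 c3@5, authorship ..........
After op 2 (move_right): buffer="klwmerwcds" (len 10), cursors c1@4 c2@5 c3@6, authorship ..........
After op 3 (move_right): buffer="klwmerwcds" (len 10), cursors c1@5 c2@6 c3@7, authorship ..........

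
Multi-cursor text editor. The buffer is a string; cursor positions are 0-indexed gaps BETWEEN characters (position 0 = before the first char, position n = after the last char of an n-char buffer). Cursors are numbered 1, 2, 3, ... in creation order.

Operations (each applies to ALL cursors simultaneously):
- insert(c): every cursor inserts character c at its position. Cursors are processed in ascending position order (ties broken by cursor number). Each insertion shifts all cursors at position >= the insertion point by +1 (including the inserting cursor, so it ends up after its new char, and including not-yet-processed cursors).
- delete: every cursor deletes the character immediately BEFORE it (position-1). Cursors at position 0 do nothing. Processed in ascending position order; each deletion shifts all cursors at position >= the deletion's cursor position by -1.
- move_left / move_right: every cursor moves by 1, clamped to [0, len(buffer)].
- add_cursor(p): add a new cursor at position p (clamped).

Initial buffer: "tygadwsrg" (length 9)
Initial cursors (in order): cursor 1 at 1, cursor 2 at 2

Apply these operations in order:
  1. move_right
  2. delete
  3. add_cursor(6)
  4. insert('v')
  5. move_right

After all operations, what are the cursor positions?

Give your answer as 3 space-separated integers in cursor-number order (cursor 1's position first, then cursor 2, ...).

Answer: 4 4 10

Derivation:
After op 1 (move_right): buffer="tygadwsrg" (len 9), cursors c1@2 c2@3, authorship .........
After op 2 (delete): buffer="tadwsrg" (len 7), cursors c1@1 c2@1, authorship .......
After op 3 (add_cursor(6)): buffer="tadwsrg" (len 7), cursors c1@1 c2@1 c3@6, authorship .......
After op 4 (insert('v')): buffer="tvvadwsrvg" (len 10), cursors c1@3 c2@3 c3@9, authorship .12.....3.
After op 5 (move_right): buffer="tvvadwsrvg" (len 10), cursors c1@4 c2@4 c3@10, authorship .12.....3.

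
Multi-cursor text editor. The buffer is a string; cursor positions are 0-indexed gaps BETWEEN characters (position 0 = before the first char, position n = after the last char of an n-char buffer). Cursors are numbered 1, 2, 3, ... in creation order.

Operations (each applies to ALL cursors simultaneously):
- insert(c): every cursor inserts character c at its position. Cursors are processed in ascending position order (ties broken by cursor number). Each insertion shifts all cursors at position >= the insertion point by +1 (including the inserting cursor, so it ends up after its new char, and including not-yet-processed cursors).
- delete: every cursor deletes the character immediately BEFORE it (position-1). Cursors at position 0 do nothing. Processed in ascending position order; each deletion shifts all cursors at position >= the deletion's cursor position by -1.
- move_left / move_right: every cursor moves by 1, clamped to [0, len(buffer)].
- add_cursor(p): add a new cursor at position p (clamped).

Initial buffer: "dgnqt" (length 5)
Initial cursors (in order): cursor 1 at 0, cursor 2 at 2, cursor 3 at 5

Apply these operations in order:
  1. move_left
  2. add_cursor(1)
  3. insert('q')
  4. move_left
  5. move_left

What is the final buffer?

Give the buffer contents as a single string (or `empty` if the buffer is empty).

Answer: qdqqgnqqt

Derivation:
After op 1 (move_left): buffer="dgnqt" (len 5), cursors c1@0 c2@1 c3@4, authorship .....
After op 2 (add_cursor(1)): buffer="dgnqt" (len 5), cursors c1@0 c2@1 c4@1 c3@4, authorship .....
After op 3 (insert('q')): buffer="qdqqgnqqt" (len 9), cursors c1@1 c2@4 c4@4 c3@8, authorship 1.24...3.
After op 4 (move_left): buffer="qdqqgnqqt" (len 9), cursors c1@0 c2@3 c4@3 c3@7, authorship 1.24...3.
After op 5 (move_left): buffer="qdqqgnqqt" (len 9), cursors c1@0 c2@2 c4@2 c3@6, authorship 1.24...3.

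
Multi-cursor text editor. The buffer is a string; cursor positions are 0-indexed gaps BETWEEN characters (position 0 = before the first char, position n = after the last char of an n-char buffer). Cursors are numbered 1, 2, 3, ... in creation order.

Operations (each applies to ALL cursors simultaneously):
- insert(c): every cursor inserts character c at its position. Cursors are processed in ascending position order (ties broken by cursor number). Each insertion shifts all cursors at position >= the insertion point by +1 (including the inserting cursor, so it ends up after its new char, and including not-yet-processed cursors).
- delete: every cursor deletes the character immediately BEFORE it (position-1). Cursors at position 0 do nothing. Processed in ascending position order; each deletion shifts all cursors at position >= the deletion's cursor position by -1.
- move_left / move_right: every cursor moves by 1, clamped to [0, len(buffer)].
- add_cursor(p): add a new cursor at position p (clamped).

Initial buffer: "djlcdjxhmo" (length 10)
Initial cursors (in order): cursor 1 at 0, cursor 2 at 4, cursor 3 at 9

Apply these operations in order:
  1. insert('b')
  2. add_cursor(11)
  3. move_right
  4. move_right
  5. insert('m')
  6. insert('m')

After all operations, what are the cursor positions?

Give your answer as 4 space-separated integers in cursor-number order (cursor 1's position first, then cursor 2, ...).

Answer: 5 12 21 21

Derivation:
After op 1 (insert('b')): buffer="bdjlcbdjxhmbo" (len 13), cursors c1@1 c2@6 c3@12, authorship 1....2.....3.
After op 2 (add_cursor(11)): buffer="bdjlcbdjxhmbo" (len 13), cursors c1@1 c2@6 c4@11 c3@12, authorship 1....2.....3.
After op 3 (move_right): buffer="bdjlcbdjxhmbo" (len 13), cursors c1@2 c2@7 c4@12 c3@13, authorship 1....2.....3.
After op 4 (move_right): buffer="bdjlcbdjxhmbo" (len 13), cursors c1@3 c2@8 c3@13 c4@13, authorship 1....2.....3.
After op 5 (insert('m')): buffer="bdjmlcbdjmxhmbomm" (len 17), cursors c1@4 c2@10 c3@17 c4@17, authorship 1..1..2..2...3.34
After op 6 (insert('m')): buffer="bdjmmlcbdjmmxhmbommmm" (len 21), cursors c1@5 c2@12 c3@21 c4@21, authorship 1..11..2..22...3.3434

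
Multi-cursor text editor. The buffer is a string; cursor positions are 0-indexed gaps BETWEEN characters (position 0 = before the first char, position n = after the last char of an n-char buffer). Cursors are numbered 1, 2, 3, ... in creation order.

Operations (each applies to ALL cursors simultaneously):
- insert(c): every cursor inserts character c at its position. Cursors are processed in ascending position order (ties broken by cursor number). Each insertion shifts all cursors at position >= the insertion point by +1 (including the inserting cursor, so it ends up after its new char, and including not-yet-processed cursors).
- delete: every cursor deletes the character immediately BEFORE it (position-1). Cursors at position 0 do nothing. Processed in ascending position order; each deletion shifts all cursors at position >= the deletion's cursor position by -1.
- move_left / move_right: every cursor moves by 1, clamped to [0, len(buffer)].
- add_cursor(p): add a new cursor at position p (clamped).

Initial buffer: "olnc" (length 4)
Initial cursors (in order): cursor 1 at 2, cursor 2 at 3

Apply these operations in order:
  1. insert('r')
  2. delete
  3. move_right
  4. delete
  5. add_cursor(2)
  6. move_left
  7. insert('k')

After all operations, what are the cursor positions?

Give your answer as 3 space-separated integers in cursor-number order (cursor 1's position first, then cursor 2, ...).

After op 1 (insert('r')): buffer="olrnrc" (len 6), cursors c1@3 c2@5, authorship ..1.2.
After op 2 (delete): buffer="olnc" (len 4), cursors c1@2 c2@3, authorship ....
After op 3 (move_right): buffer="olnc" (len 4), cursors c1@3 c2@4, authorship ....
After op 4 (delete): buffer="ol" (len 2), cursors c1@2 c2@2, authorship ..
After op 5 (add_cursor(2)): buffer="ol" (len 2), cursors c1@2 c2@2 c3@2, authorship ..
After op 6 (move_left): buffer="ol" (len 2), cursors c1@1 c2@1 c3@1, authorship ..
After op 7 (insert('k')): buffer="okkkl" (len 5), cursors c1@4 c2@4 c3@4, authorship .123.

Answer: 4 4 4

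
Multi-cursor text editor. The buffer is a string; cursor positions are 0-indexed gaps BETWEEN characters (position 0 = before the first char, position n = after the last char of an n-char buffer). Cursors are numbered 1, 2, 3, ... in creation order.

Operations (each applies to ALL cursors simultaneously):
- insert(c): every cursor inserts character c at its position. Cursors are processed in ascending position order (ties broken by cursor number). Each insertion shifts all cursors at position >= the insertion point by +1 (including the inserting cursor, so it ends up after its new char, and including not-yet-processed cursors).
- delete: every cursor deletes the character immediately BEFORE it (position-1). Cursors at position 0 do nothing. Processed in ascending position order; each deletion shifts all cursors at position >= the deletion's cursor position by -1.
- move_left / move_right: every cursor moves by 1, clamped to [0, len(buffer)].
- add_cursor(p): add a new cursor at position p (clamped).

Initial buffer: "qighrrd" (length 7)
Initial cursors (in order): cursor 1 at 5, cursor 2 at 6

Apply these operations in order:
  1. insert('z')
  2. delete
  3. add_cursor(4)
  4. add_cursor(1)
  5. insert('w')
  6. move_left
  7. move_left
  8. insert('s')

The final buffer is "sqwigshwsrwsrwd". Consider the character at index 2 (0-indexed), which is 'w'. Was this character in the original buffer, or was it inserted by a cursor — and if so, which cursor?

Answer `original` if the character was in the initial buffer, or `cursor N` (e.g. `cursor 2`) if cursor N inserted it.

After op 1 (insert('z')): buffer="qighrzrzd" (len 9), cursors c1@6 c2@8, authorship .....1.2.
After op 2 (delete): buffer="qighrrd" (len 7), cursors c1@5 c2@6, authorship .......
After op 3 (add_cursor(4)): buffer="qighrrd" (len 7), cursors c3@4 c1@5 c2@6, authorship .......
After op 4 (add_cursor(1)): buffer="qighrrd" (len 7), cursors c4@1 c3@4 c1@5 c2@6, authorship .......
After op 5 (insert('w')): buffer="qwighwrwrwd" (len 11), cursors c4@2 c3@6 c1@8 c2@10, authorship .4...3.1.2.
After op 6 (move_left): buffer="qwighwrwrwd" (len 11), cursors c4@1 c3@5 c1@7 c2@9, authorship .4...3.1.2.
After op 7 (move_left): buffer="qwighwrwrwd" (len 11), cursors c4@0 c3@4 c1@6 c2@8, authorship .4...3.1.2.
After op 8 (insert('s')): buffer="sqwigshwsrwsrwd" (len 15), cursors c4@1 c3@6 c1@9 c2@12, authorship 4.4..3.31.12.2.
Authorship (.=original, N=cursor N): 4 . 4 . . 3 . 3 1 . 1 2 . 2 .
Index 2: author = 4

Answer: cursor 4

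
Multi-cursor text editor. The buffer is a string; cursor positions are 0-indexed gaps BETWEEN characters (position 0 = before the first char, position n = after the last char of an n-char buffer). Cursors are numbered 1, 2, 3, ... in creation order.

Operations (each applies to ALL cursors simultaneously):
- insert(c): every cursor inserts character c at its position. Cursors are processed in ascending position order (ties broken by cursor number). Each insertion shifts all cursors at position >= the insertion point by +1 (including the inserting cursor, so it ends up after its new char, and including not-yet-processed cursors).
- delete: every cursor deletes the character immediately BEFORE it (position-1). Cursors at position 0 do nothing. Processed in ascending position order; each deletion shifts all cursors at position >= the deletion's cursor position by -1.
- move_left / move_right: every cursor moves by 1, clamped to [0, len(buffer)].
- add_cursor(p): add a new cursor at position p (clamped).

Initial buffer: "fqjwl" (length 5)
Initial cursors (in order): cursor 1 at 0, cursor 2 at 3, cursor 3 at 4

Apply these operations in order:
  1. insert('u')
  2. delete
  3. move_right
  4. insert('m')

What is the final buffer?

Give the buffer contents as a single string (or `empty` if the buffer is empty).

After op 1 (insert('u')): buffer="ufqjuwul" (len 8), cursors c1@1 c2@5 c3@7, authorship 1...2.3.
After op 2 (delete): buffer="fqjwl" (len 5), cursors c1@0 c2@3 c3@4, authorship .....
After op 3 (move_right): buffer="fqjwl" (len 5), cursors c1@1 c2@4 c3@5, authorship .....
After op 4 (insert('m')): buffer="fmqjwmlm" (len 8), cursors c1@2 c2@6 c3@8, authorship .1...2.3

Answer: fmqjwmlm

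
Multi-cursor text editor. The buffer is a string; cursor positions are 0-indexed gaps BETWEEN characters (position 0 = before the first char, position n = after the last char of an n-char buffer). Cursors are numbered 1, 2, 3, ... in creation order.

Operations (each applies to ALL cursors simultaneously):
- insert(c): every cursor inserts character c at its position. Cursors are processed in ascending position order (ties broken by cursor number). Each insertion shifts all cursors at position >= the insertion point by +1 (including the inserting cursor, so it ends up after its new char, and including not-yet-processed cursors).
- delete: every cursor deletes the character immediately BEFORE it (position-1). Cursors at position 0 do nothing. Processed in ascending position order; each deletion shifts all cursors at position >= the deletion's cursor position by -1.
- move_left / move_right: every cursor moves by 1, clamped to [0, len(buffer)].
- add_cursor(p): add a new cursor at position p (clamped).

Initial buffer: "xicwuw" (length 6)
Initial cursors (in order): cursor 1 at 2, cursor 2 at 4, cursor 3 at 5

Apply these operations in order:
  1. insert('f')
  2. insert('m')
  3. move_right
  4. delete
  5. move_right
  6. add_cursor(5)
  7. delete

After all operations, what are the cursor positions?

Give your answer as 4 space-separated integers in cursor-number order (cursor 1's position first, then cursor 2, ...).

After op 1 (insert('f')): buffer="xifcwfufw" (len 9), cursors c1@3 c2@6 c3@8, authorship ..1..2.3.
After op 2 (insert('m')): buffer="xifmcwfmufmw" (len 12), cursors c1@4 c2@8 c3@11, authorship ..11..22.33.
After op 3 (move_right): buffer="xifmcwfmufmw" (len 12), cursors c1@5 c2@9 c3@12, authorship ..11..22.33.
After op 4 (delete): buffer="xifmwfmfm" (len 9), cursors c1@4 c2@7 c3@9, authorship ..11.2233
After op 5 (move_right): buffer="xifmwfmfm" (len 9), cursors c1@5 c2@8 c3@9, authorship ..11.2233
After op 6 (add_cursor(5)): buffer="xifmwfmfm" (len 9), cursors c1@5 c4@5 c2@8 c3@9, authorship ..11.2233
After op 7 (delete): buffer="xiffm" (len 5), cursors c1@3 c4@3 c2@5 c3@5, authorship ..122

Answer: 3 5 5 3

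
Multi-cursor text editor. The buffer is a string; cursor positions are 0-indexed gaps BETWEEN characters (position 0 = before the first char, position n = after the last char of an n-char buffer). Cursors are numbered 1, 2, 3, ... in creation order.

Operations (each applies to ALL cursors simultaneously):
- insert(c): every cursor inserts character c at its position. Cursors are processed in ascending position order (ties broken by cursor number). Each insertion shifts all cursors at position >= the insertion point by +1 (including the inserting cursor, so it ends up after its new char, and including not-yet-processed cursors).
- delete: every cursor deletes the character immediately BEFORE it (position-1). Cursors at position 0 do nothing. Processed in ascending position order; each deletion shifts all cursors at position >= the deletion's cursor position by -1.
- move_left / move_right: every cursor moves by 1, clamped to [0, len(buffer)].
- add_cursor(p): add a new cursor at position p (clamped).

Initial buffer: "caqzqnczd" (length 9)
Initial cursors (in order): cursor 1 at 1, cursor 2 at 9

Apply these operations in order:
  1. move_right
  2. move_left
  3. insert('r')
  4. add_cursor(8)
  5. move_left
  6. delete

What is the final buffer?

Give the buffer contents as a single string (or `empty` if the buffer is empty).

After op 1 (move_right): buffer="caqzqnczd" (len 9), cursors c1@2 c2@9, authorship .........
After op 2 (move_left): buffer="caqzqnczd" (len 9), cursors c1@1 c2@8, authorship .........
After op 3 (insert('r')): buffer="craqzqnczrd" (len 11), cursors c1@2 c2@10, authorship .1.......2.
After op 4 (add_cursor(8)): buffer="craqzqnczrd" (len 11), cursors c1@2 c3@8 c2@10, authorship .1.......2.
After op 5 (move_left): buffer="craqzqnczrd" (len 11), cursors c1@1 c3@7 c2@9, authorship .1.......2.
After op 6 (delete): buffer="raqzqcrd" (len 8), cursors c1@0 c3@5 c2@6, authorship 1.....2.

Answer: raqzqcrd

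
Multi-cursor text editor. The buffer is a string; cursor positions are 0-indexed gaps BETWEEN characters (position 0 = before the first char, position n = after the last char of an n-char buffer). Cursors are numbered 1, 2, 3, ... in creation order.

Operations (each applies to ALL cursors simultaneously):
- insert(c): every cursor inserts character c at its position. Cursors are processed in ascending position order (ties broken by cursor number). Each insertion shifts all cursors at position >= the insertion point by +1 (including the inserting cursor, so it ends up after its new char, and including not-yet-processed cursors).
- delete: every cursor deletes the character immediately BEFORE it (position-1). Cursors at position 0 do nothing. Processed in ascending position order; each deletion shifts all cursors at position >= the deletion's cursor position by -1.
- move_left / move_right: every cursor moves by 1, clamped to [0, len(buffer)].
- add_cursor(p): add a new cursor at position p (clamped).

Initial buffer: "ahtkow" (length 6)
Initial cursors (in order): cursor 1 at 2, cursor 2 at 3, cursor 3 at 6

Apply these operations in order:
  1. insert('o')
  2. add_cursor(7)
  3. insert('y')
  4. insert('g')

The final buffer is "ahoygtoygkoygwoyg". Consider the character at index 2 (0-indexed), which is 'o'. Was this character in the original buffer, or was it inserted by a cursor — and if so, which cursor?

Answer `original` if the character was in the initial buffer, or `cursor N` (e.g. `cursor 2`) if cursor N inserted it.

After op 1 (insert('o')): buffer="ahotokowo" (len 9), cursors c1@3 c2@5 c3@9, authorship ..1.2...3
After op 2 (add_cursor(7)): buffer="ahotokowo" (len 9), cursors c1@3 c2@5 c4@7 c3@9, authorship ..1.2...3
After op 3 (insert('y')): buffer="ahoytoykoywoy" (len 13), cursors c1@4 c2@7 c4@10 c3@13, authorship ..11.22..4.33
After op 4 (insert('g')): buffer="ahoygtoygkoygwoyg" (len 17), cursors c1@5 c2@9 c4@13 c3@17, authorship ..111.222..44.333
Authorship (.=original, N=cursor N): . . 1 1 1 . 2 2 2 . . 4 4 . 3 3 3
Index 2: author = 1

Answer: cursor 1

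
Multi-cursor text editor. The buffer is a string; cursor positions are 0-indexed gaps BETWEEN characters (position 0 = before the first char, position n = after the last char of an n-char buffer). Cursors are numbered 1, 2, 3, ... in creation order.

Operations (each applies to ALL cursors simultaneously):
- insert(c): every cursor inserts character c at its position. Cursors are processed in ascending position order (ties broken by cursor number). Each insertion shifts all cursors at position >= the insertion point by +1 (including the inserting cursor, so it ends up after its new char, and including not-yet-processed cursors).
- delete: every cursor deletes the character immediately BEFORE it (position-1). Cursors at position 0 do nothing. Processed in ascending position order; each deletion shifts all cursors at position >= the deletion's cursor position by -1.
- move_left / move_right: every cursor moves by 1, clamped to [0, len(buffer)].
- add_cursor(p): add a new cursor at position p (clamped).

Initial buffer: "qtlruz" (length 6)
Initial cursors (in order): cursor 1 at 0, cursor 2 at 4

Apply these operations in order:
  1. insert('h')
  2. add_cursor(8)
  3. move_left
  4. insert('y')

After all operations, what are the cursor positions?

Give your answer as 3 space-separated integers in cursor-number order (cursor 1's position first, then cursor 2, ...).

Answer: 1 7 10

Derivation:
After op 1 (insert('h')): buffer="hqtlrhuz" (len 8), cursors c1@1 c2@6, authorship 1....2..
After op 2 (add_cursor(8)): buffer="hqtlrhuz" (len 8), cursors c1@1 c2@6 c3@8, authorship 1....2..
After op 3 (move_left): buffer="hqtlrhuz" (len 8), cursors c1@0 c2@5 c3@7, authorship 1....2..
After op 4 (insert('y')): buffer="yhqtlryhuyz" (len 11), cursors c1@1 c2@7 c3@10, authorship 11....22.3.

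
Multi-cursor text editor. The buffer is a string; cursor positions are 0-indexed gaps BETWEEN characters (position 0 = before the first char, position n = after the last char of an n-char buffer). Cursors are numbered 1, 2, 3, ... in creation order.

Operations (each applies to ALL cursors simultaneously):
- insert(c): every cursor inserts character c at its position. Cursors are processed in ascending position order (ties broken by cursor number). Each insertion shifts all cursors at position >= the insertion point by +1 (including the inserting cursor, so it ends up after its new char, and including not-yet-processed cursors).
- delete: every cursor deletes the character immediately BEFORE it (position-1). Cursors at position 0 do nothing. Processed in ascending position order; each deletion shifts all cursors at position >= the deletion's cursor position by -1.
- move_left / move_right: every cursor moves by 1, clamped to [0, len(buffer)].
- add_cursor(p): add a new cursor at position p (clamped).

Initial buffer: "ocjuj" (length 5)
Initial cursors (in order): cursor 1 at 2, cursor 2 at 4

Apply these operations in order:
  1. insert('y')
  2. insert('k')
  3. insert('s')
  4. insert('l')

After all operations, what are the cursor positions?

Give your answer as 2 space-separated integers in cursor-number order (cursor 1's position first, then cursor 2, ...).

Answer: 6 12

Derivation:
After op 1 (insert('y')): buffer="ocyjuyj" (len 7), cursors c1@3 c2@6, authorship ..1..2.
After op 2 (insert('k')): buffer="ocykjuykj" (len 9), cursors c1@4 c2@8, authorship ..11..22.
After op 3 (insert('s')): buffer="ocyksjuyksj" (len 11), cursors c1@5 c2@10, authorship ..111..222.
After op 4 (insert('l')): buffer="ocyksljuykslj" (len 13), cursors c1@6 c2@12, authorship ..1111..2222.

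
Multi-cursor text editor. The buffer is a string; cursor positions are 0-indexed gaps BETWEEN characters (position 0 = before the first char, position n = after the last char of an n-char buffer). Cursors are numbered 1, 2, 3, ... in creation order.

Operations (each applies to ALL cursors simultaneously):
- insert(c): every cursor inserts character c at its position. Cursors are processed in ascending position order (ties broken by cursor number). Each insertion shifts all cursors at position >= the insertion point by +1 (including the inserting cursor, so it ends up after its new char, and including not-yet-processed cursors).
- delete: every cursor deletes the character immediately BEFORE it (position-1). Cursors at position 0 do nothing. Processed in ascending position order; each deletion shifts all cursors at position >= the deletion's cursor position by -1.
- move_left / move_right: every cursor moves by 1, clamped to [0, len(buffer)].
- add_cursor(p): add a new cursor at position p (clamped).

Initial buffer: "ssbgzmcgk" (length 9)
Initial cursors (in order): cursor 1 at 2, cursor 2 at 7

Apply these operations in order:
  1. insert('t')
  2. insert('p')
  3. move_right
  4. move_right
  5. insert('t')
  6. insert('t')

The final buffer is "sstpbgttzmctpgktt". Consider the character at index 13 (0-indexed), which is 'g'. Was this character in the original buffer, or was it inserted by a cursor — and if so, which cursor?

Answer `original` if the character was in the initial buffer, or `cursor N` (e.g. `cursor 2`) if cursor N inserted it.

Answer: original

Derivation:
After op 1 (insert('t')): buffer="sstbgzmctgk" (len 11), cursors c1@3 c2@9, authorship ..1.....2..
After op 2 (insert('p')): buffer="sstpbgzmctpgk" (len 13), cursors c1@4 c2@11, authorship ..11.....22..
After op 3 (move_right): buffer="sstpbgzmctpgk" (len 13), cursors c1@5 c2@12, authorship ..11.....22..
After op 4 (move_right): buffer="sstpbgzmctpgk" (len 13), cursors c1@6 c2@13, authorship ..11.....22..
After op 5 (insert('t')): buffer="sstpbgtzmctpgkt" (len 15), cursors c1@7 c2@15, authorship ..11..1...22..2
After op 6 (insert('t')): buffer="sstpbgttzmctpgktt" (len 17), cursors c1@8 c2@17, authorship ..11..11...22..22
Authorship (.=original, N=cursor N): . . 1 1 . . 1 1 . . . 2 2 . . 2 2
Index 13: author = original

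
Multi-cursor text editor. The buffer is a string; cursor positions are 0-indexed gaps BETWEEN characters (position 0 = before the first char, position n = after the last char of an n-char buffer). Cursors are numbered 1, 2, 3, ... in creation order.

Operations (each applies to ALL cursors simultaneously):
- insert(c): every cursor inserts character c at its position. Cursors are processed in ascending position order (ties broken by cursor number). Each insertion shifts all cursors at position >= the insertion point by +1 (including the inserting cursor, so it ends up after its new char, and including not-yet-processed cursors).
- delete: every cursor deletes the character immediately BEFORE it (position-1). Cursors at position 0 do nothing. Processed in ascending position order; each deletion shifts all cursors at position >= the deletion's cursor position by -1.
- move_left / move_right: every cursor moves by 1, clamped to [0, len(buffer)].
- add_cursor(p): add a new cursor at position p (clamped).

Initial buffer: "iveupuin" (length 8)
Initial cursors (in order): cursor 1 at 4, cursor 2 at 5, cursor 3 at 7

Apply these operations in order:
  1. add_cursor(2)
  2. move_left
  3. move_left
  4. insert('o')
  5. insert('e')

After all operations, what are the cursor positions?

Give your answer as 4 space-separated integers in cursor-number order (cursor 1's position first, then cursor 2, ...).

After op 1 (add_cursor(2)): buffer="iveupuin" (len 8), cursors c4@2 c1@4 c2@5 c3@7, authorship ........
After op 2 (move_left): buffer="iveupuin" (len 8), cursors c4@1 c1@3 c2@4 c3@6, authorship ........
After op 3 (move_left): buffer="iveupuin" (len 8), cursors c4@0 c1@2 c2@3 c3@5, authorship ........
After op 4 (insert('o')): buffer="oivoeoupouin" (len 12), cursors c4@1 c1@4 c2@6 c3@9, authorship 4..1.2..3...
After op 5 (insert('e')): buffer="oeivoeeoeupoeuin" (len 16), cursors c4@2 c1@6 c2@9 c3@13, authorship 44..11.22..33...

Answer: 6 9 13 2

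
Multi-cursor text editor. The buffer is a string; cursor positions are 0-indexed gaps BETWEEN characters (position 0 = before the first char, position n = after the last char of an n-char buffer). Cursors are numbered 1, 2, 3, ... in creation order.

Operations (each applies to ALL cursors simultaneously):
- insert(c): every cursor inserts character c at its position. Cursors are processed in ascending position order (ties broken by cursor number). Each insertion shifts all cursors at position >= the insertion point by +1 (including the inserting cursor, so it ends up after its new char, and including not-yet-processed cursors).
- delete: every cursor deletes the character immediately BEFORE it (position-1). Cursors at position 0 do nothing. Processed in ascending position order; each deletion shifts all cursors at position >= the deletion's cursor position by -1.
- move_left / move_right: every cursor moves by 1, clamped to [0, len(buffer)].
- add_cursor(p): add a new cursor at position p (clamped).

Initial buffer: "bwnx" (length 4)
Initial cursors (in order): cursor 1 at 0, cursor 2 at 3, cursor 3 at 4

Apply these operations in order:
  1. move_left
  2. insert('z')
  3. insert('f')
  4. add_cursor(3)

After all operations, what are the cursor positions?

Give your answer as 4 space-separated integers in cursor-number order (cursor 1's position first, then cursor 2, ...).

Answer: 2 6 9 3

Derivation:
After op 1 (move_left): buffer="bwnx" (len 4), cursors c1@0 c2@2 c3@3, authorship ....
After op 2 (insert('z')): buffer="zbwznzx" (len 7), cursors c1@1 c2@4 c3@6, authorship 1..2.3.
After op 3 (insert('f')): buffer="zfbwzfnzfx" (len 10), cursors c1@2 c2@6 c3@9, authorship 11..22.33.
After op 4 (add_cursor(3)): buffer="zfbwzfnzfx" (len 10), cursors c1@2 c4@3 c2@6 c3@9, authorship 11..22.33.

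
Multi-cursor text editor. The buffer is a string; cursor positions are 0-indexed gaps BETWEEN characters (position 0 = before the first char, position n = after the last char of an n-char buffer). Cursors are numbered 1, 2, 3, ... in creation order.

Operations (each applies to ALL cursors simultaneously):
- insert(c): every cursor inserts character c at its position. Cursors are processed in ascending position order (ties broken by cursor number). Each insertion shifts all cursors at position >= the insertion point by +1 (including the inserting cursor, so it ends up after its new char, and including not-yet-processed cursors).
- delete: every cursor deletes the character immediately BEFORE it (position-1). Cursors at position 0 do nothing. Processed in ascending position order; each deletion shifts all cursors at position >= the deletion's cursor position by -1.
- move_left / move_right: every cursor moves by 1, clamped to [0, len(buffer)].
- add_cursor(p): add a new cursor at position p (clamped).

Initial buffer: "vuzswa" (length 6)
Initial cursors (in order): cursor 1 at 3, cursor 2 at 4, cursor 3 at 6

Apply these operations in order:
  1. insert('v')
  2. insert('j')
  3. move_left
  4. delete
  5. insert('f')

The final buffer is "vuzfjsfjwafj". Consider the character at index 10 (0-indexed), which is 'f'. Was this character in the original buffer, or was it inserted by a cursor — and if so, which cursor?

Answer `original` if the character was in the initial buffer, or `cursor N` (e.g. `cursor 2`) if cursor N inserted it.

After op 1 (insert('v')): buffer="vuzvsvwav" (len 9), cursors c1@4 c2@6 c3@9, authorship ...1.2..3
After op 2 (insert('j')): buffer="vuzvjsvjwavj" (len 12), cursors c1@5 c2@8 c3@12, authorship ...11.22..33
After op 3 (move_left): buffer="vuzvjsvjwavj" (len 12), cursors c1@4 c2@7 c3@11, authorship ...11.22..33
After op 4 (delete): buffer="vuzjsjwaj" (len 9), cursors c1@3 c2@5 c3@8, authorship ...1.2..3
After op 5 (insert('f')): buffer="vuzfjsfjwafj" (len 12), cursors c1@4 c2@7 c3@11, authorship ...11.22..33
Authorship (.=original, N=cursor N): . . . 1 1 . 2 2 . . 3 3
Index 10: author = 3

Answer: cursor 3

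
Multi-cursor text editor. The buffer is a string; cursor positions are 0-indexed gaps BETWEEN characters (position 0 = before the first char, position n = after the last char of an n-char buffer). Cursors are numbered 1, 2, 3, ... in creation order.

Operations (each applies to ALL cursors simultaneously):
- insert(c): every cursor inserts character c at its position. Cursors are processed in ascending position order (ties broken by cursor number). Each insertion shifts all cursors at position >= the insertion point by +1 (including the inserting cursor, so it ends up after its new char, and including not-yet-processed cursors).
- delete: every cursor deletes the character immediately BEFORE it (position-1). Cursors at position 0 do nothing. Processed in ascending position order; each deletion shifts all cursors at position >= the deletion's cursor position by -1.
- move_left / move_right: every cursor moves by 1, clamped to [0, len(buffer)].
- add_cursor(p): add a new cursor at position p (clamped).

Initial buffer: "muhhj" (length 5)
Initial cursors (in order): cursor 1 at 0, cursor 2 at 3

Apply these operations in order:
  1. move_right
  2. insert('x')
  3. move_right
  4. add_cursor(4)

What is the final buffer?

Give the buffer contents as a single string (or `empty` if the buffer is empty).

After op 1 (move_right): buffer="muhhj" (len 5), cursors c1@1 c2@4, authorship .....
After op 2 (insert('x')): buffer="mxuhhxj" (len 7), cursors c1@2 c2@6, authorship .1...2.
After op 3 (move_right): buffer="mxuhhxj" (len 7), cursors c1@3 c2@7, authorship .1...2.
After op 4 (add_cursor(4)): buffer="mxuhhxj" (len 7), cursors c1@3 c3@4 c2@7, authorship .1...2.

Answer: mxuhhxj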